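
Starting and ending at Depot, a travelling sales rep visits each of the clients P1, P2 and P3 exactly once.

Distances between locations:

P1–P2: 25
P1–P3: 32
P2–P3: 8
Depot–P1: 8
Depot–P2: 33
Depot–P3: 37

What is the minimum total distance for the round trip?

With 3 stops there are 3!/2 = 3 distinct round trips (a route and its reverse cost the same).
Depot → P1 → P2 → P3 → Depot: 8+25+8+37 = 78
Depot → P1 → P3 → P2 → Depot: 8+32+8+33 = 81
Depot → P2 → P1 → P3 → Depot: 33+25+32+37 = 127
The minimum is 78.
One optimal route: Depot → P1 → P2 → P3 → Depot (or its reverse).

Shortest round trip = 78.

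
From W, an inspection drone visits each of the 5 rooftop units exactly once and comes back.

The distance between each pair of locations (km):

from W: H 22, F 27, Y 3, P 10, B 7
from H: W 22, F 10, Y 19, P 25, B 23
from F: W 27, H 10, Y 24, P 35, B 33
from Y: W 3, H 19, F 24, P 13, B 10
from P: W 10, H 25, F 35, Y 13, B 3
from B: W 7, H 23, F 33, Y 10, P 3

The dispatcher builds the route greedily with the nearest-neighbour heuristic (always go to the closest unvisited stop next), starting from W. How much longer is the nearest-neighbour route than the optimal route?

From W: Y=3, B=7, P=10, H=22, F=27 → choose Y (3).
From Y: B=10, P=13, H=19, F=24 → choose B (10).
From B: P=3, H=23, F=33 → choose P (3).
From P: H=25, F=35 → choose H (25).
From H: F=10 → choose F (10).
NN route W → Y → B → P → H → F → W costs 78.
Optimal: W → Y → F → H → P → B → W costs 72 (by enumerating all 60 distinct tours).
Excess = 78 − 72 = 6.

Excess over optimum: 6 km.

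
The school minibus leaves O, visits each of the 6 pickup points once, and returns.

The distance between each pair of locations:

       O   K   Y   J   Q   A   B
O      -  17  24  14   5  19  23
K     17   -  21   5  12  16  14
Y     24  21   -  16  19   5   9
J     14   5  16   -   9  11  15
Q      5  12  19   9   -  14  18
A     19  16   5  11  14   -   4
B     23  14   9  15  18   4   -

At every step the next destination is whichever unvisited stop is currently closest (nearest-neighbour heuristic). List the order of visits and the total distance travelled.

O → [Q:5 / J:14 / K:17 / A:19 / B:23 / Y:24] → Q (5)
Q → [J:9 / K:12 / A:14 / B:18 / Y:19] → J (9)
J → [K:5 / A:11 / B:15 / Y:16] → K (5)
K → [B:14 / A:16 / Y:21] → B (14)
B → [A:4 / Y:9] → A (4)
A → [Y:5] → Y (5)
Return Y→O: 24.
Total = 5 + 9 + 5 + 14 + 4 + 5 + 24 = 66.

Nearest-neighbour total = 66; route O → Q → J → K → B → A → Y → O.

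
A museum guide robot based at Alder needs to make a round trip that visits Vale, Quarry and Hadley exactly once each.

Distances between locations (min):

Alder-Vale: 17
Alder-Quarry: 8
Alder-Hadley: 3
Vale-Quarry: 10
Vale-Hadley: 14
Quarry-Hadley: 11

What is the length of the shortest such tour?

Shortest round trip = 35 min.

There are 3 distinct closed tours to check (reversals are equivalent).
Alder→Vale→Quarry→Hadley→Alder: 17+10+11+3 = 41
Alder→Vale→Hadley→Quarry→Alder: 17+14+11+8 = 50
Alder→Quarry→Vale→Hadley→Alder: 8+10+14+3 = 35
The minimum is 35.
One optimal route: Alder → Quarry → Vale → Hadley → Alder (or its reverse).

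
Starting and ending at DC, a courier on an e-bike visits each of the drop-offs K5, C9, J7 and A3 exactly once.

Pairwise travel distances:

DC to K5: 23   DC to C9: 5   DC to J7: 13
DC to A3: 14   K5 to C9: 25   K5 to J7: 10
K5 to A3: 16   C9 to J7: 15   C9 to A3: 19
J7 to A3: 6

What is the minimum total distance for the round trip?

With 4 stops there are 4!/2 = 12 distinct round trips (a route and its reverse cost the same).
DC-K5-C9-J7-A3-DC: 23+25+15+6+14 = 83
DC-K5-C9-A3-J7-DC: 23+25+19+6+13 = 86
DC-K5-J7-C9-A3-DC: 23+10+15+19+14 = 81
DC-K5-J7-A3-C9-DC: 23+10+6+19+5 = 63
DC-K5-A3-C9-J7-DC: 23+16+19+15+13 = 86
DC-K5-A3-J7-C9-DC: 23+16+6+15+5 = 65
DC-C9-K5-J7-A3-DC: 5+25+10+6+14 = 60
DC-C9-K5-A3-J7-DC: 5+25+16+6+13 = 65
DC-C9-J7-K5-A3-DC: 5+15+10+16+14 = 60
DC-C9-A3-K5-J7-DC: 5+19+16+10+13 = 63
DC-J7-K5-C9-A3-DC: 13+10+25+19+14 = 81
DC-J7-C9-K5-A3-DC: 13+15+25+16+14 = 83
The minimum is 60.
One optimal route: DC → C9 → K5 → J7 → A3 → DC (or its reverse).

60 — the shortest possible round trip.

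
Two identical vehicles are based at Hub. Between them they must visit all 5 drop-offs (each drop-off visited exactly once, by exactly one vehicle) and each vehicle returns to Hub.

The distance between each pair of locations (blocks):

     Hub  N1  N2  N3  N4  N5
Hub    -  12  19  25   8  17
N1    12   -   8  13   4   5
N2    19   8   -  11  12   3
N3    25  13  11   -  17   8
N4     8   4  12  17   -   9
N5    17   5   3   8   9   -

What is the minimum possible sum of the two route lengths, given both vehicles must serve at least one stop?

Minimum combined distance: 71 blocks.

Try each way of splitting the stops between the two vehicles (each non-empty) and, for each split, find the best tour for each vehicle:
  {N1} + {N2, N3, N4, N5}: 24 + 55 = 79
  {N2} + {N1, N3, N4, N5}: 38 + 50 = 88
  {N1, N2} + {N3, N4, N5}: 39 + 50 = 89
  {N3} + {N1, N2, N4, N5}: 50 + 39 = 89
  {N1, N3} + {N2, N4, N5}: 50 + 39 = 89
  {N2, N3} + {N1, N4, N5}: 55 + 34 = 89
  … (15 splits in total)
  {N4} + {N1, N2, N3, N5}: 16 + 55 = 71  ← best
Best: vehicle 1 Hub → N4 → Hub = 16; vehicle 2 Hub → N1 → N3 → N5 → N2 → Hub = 55; combined 71.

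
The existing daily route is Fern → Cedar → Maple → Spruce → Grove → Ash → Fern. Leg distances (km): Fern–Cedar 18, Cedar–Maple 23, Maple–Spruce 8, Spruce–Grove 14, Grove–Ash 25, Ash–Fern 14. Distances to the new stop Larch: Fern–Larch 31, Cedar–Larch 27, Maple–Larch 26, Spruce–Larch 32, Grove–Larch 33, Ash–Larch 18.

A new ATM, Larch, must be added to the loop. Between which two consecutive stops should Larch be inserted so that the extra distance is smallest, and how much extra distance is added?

Adding 26 km by placing Larch on the Grove–Ash leg.

Insertion cost between consecutive stops i–j is d(i,Larch) + d(Larch,j) − d(i,j):
  between Fern and Cedar: 31 + 27 − 18 = 40
  between Cedar and Maple: 27 + 26 − 23 = 30
  between Maple and Spruce: 26 + 32 − 8 = 50
  between Spruce and Grove: 32 + 33 − 14 = 51
  between Grove and Ash: 33 + 18 − 25 = 26
  between Ash and Fern: 18 + 31 − 14 = 35
Cheapest insertion is between Grove and Ash, adding 26.
New total = 102 + 26 = 128.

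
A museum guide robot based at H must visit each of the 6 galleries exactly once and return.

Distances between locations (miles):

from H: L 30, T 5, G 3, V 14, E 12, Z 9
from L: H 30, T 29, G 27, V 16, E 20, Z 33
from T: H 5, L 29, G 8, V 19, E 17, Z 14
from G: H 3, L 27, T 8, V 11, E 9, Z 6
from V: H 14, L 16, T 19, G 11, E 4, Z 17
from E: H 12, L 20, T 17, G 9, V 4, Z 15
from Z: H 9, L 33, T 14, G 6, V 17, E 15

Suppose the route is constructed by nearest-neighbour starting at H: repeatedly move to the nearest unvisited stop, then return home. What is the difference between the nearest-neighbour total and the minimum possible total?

From H: G=3, T=5, Z=9, E=12, V=14, L=30 → choose G (3).
From G: Z=6, T=8, E=9, V=11, L=27 → choose Z (6).
From Z: T=14, E=15, V=17, L=33 → choose T (14).
From T: E=17, V=19, L=29 → choose E (17).
From E: V=4, L=20 → choose V (4).
From V: L=16 → choose L (16).
NN route H → G → Z → T → E → V → L → H costs 90.
Optimal: H → T → L → V → E → G → Z → H costs 78 (by enumerating all 360 distinct tours).
Excess = 90 − 78 = 12.

Excess over optimum: 12 miles.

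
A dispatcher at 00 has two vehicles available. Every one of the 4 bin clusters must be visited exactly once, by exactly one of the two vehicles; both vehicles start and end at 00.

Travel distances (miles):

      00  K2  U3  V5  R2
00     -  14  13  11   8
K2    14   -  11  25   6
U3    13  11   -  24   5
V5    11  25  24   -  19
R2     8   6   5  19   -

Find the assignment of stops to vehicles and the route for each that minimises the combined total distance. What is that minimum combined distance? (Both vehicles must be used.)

60 miles — the smallest possible combined total.

Check every non-empty split of the stops between the two vehicles; for each half take its own optimal tour:
  {K2} + {U3, V5, R2}: 28 + 48 = 76
  {U3} + {K2, V5, R2}: 26 + 50 = 76
  {K2, U3} + {V5, R2}: 38 + 38 = 76
  {V5} + {K2, U3, R2}: 22 + 38 = 60
  {K2, V5} + {U3, R2}: 50 + 26 = 76
  {U3, V5} + {K2, R2}: 48 + 28 = 76
  … (7 splits in total)
Best: vehicle 1 00 → V5 → 00 = 22; vehicle 2 00 → K2 → U3 → R2 → 00 = 38; combined 60.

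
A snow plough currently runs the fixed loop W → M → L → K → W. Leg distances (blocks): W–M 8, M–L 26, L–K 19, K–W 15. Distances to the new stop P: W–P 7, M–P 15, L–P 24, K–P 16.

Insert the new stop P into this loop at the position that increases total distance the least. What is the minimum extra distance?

Insertion cost between consecutive stops i–j is d(i,P) + d(P,j) − d(i,j):
  between W and M: 7 + 15 − 8 = 14
  between M and L: 15 + 24 − 26 = 13
  between L and K: 24 + 16 − 19 = 21
  between K and W: 16 + 7 − 15 = 8
Cheapest insertion is between K and W, adding 8.
New total = 68 + 8 = 76.

Adding 8 blocks by placing P on the K–W leg.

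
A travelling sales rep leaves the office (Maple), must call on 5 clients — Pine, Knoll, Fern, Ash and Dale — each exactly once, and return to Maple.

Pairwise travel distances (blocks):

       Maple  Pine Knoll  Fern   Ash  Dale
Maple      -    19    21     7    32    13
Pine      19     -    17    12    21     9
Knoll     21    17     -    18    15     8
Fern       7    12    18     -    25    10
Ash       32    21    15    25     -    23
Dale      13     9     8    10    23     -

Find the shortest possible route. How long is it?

With 5 stops there are 5!/2 = 60 distinct round trips (a route and its reverse cost the same).
Maple → Pine → Knoll → Fern → Ash → Dale → Maple: 19+17+18+25+23+13 = 115
Maple → Pine → Knoll → Fern → Dale → Ash → Maple: 19+17+18+10+23+32 = 119
Maple → Pine → Knoll → Ash → Fern → Dale → Maple: 19+17+15+25+10+13 = 99
Maple → Pine → Knoll → Ash → Dale → Fern → Maple: 19+17+15+23+10+7 = 91
Maple → Pine → Knoll → Dale → Fern → Ash → Maple: 19+17+8+10+25+32 = 111
Maple → Pine → Knoll → Dale → Ash → Fern → Maple: 19+17+8+23+25+7 = 99
Maple → Pine → Fern → Knoll → Ash → Dale → Maple: 19+12+18+15+23+13 = 100
Maple → Pine → Fern → Knoll → Dale → Ash → Maple: 19+12+18+8+23+32 = 112
Maple → Pine → Fern → Ash → Knoll → Dale → Maple: 19+12+25+15+8+13 = 92
Maple → Pine → Fern → Ash → Dale → Knoll → Maple: 19+12+25+23+8+21 = 108
Maple → Pine → Fern → Dale → Knoll → Ash → Maple: 19+12+10+8+15+32 = 96
Maple → Pine → Fern → Dale → Ash → Knoll → Maple: 19+12+10+23+15+21 = 100
Maple → Pine → Ash → Knoll → Fern → Dale → Maple: 19+21+15+18+10+13 = 96
Maple → Pine → Ash → Knoll → Dale → Fern → Maple: 19+21+15+8+10+7 = 80
… (46 more)
Maple → Fern → Pine → Ash → Knoll → Dale → Maple: 7+12+21+15+8+13 = 76  ← best
The minimum is 76.
One optimal route: Maple → Fern → Pine → Ash → Knoll → Dale → Maple (or its reverse).

76 blocks — the shortest possible round trip.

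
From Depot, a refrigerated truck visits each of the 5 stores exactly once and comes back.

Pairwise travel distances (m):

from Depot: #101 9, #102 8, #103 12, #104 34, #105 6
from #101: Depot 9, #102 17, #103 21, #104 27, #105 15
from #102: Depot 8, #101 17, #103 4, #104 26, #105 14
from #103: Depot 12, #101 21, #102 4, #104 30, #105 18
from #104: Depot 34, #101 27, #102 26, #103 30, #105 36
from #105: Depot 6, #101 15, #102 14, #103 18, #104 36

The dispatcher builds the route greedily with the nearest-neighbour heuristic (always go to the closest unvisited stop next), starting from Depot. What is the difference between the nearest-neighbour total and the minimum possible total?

From Depot: #105=6, #102=8, #101=9, #103=12, #104=34 → choose #105 (6).
From #105: #102=14, #101=15, #103=18, #104=36 → choose #102 (14).
From #102: #103=4, #101=17, #104=26 → choose #103 (4).
From #103: #101=21, #104=30 → choose #101 (21).
From #101: #104=27 → choose #104 (27).
NN route Depot → #105 → #102 → #103 → #101 → #104 → Depot costs 106.
Optimal: Depot → #101 → #104 → #102 → #103 → #105 → Depot costs 90 (by enumerating all 60 distinct tours).
Excess = 106 − 90 = 16.

16 m longer than the optimal tour.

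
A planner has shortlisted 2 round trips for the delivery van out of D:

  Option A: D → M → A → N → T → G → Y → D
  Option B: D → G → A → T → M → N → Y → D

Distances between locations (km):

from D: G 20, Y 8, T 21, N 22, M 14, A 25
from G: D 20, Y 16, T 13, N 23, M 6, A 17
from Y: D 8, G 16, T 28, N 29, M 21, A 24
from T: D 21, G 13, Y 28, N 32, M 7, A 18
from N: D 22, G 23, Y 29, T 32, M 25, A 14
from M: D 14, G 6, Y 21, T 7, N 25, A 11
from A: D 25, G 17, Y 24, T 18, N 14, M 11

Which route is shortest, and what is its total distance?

Option A: 14 + 11 + 14 + 32 + 13 + 16 + 8 = 108
Option B: 20 + 17 + 18 + 7 + 25 + 29 + 8 = 124

Shortest is Option A, total 108 km.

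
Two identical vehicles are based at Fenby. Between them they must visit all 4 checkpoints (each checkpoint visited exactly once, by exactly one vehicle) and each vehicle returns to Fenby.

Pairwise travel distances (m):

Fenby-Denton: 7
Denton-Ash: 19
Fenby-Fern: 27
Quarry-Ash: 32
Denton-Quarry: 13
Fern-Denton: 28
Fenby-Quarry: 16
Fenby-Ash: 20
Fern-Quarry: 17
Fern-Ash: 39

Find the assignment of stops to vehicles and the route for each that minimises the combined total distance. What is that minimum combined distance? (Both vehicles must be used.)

104 m — the smallest possible combined total.

There are 2^3 − 1 = 7 ways to divide the 4 stops into two non-empty groups. For each, the best each vehicle can do is its own shortest tour through its group:
  {Fern} + {Denton, Quarry, Ash}: 54 + 68 = 122
  {Denton} + {Fern, Quarry, Ash}: 14 + 92 = 106
  {Fern, Denton} + {Quarry, Ash}: 62 + 68 = 130
  {Quarry} + {Fern, Denton, Ash}: 32 + 92 = 124
  {Fern, Quarry} + {Denton, Ash}: 60 + 46 = 106
  {Denton, Quarry} + {Fern, Ash}: 36 + 86 = 122
  … (7 splits in total)
  {Fern, Denton, Quarry} + {Ash}: 64 + 40 = 104  ← best
Best: vehicle 1 Fenby → Fern → Quarry → Denton → Fenby = 64; vehicle 2 Fenby → Ash → Fenby = 40; combined 104.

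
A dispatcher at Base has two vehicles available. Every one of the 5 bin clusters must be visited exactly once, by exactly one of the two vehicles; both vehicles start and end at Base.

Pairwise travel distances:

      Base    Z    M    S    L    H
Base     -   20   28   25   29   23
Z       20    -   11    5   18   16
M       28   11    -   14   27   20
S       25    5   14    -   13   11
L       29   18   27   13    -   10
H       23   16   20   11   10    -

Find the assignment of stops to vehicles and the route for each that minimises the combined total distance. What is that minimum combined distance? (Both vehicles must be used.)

Minimum combined distance: 127.

Try each way of splitting the stops between the two vehicles (each non-empty) and, for each split, find the best tour for each vehicle:
  {Z} + {M, S, L, H}: 40 + 88 = 128
  {M} + {Z, S, L, H}: 56 + 71 = 127
  {Z, M} + {S, L, H}: 59 + 71 = 130
  {S} + {Z, M, L, H}: 50 + 90 = 140
  {Z, S} + {M, L, H}: 50 + 87 = 137
  {M, S} + {Z, L, H}: 67 + 71 = 138
  … (15 splits in total)
Best: vehicle 1 Base → M → Base = 56; vehicle 2 Base → Z → S → L → H → Base = 71; combined 127.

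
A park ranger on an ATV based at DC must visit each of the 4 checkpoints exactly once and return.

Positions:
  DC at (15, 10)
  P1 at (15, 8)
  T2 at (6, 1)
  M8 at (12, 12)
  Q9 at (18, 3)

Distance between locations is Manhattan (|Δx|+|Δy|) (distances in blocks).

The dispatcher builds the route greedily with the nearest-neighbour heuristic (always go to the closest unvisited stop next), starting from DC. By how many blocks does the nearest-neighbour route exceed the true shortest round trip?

DC: P1=2, M8=5, Q9=10, T2=18 ⇒ P1
P1: M8=7, Q9=8, T2=16 ⇒ M8
M8: Q9=15, T2=17 ⇒ Q9
Q9: T2=14 ⇒ T2
NN route DC → P1 → M8 → Q9 → T2 → DC costs 56.
Optimal: DC → P1 → Q9 → T2 → M8 → DC costs 46 (by enumerating all 12 distinct tours).
Excess = 56 − 46 = 10.

10 blocks longer than the optimal tour.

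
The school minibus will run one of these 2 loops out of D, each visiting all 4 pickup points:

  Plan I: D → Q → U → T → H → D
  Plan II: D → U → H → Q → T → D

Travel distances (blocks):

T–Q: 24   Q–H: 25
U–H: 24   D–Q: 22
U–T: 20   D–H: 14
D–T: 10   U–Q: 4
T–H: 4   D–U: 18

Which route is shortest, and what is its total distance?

Plan I: 22 + 4 + 20 + 4 + 14 = 64
Plan II: 18 + 24 + 25 + 24 + 10 = 101

64 blocks — Plan I is the shortest.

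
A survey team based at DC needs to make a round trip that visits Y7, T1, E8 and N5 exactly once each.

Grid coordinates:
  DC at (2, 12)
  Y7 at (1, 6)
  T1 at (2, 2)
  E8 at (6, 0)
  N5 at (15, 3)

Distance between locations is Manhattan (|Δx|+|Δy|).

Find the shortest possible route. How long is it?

Minimum total distance: 52.

DC→Y7→T1→E8→N5→DC: 7+5+6+12+22 = 52
DC→Y7→T1→N5→E8→DC: 7+5+14+12+16 = 54
DC→Y7→E8→T1→N5→DC: 7+11+6+14+22 = 60
DC→Y7→E8→N5→T1→DC: 7+11+12+14+10 = 54
DC→Y7→N5→T1→E8→DC: 7+17+14+6+16 = 60
DC→Y7→N5→E8→T1→DC: 7+17+12+6+10 = 52
DC→T1→Y7→E8→N5→DC: 10+5+11+12+22 = 60
DC→T1→Y7→N5→E8→DC: 10+5+17+12+16 = 60
DC→T1→E8→Y7→N5→DC: 10+6+11+17+22 = 66
DC→T1→N5→Y7→E8→DC: 10+14+17+11+16 = 68
DC→E8→Y7→T1→N5→DC: 16+11+5+14+22 = 68
DC→E8→T1→Y7→N5→DC: 16+6+5+17+22 = 66
The minimum is 52.
One optimal route: DC → Y7 → T1 → E8 → N5 → DC (or its reverse).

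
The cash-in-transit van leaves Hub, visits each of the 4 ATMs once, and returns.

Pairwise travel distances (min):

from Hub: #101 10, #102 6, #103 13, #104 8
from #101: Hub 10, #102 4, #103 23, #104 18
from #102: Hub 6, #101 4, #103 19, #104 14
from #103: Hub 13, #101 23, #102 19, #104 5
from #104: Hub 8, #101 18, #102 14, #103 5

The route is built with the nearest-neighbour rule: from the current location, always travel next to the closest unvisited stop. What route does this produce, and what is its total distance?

At Hub the remaining stops are #102 6, #104 8, #101 10, #103 13; go to #102.
At #102 the remaining stops are #101 4, #104 14, #103 19; go to #101.
At #101 the remaining stops are #104 18, #103 23; go to #104.
At #104 the remaining stops are #103 5; go to #103.
Return #103→Hub: 13.
Total = 6 + 4 + 18 + 5 + 13 = 46.

46 min along Hub → #102 → #101 → #104 → #103 → Hub.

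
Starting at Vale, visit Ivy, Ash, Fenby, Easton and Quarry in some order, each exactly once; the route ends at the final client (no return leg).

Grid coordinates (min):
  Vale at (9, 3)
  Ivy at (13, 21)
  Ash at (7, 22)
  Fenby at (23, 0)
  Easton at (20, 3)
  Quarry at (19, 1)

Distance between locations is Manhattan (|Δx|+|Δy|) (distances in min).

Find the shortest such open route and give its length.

Shortest open route: 55 min.

There are 5! = 120 possible orderings.
Vale → Ivy → Ash → Fenby → Easton → Quarry: 22+7+38+6+3 = 76
Vale → Ivy → Ash → Fenby → Quarry → Easton: 22+7+38+5+3 = 75
Vale → Ivy → Ash → Easton → Fenby → Quarry: 22+7+32+6+5 = 72
Vale → Ivy → Ash → Easton → Quarry → Fenby: 22+7+32+3+5 = 69
Vale → Ivy → Ash → Quarry → Fenby → Easton: 22+7+33+5+6 = 73
Vale → Ivy → Ash → Quarry → Easton → Fenby: 22+7+33+3+6 = 71
Vale → Ivy → Fenby → Ash → Easton → Quarry: 22+31+38+32+3 = 126
Vale → Ivy → Fenby → Ash → Quarry → Easton: 22+31+38+33+3 = 127
Vale → Ivy → Fenby → Easton → Ash → Quarry: 22+31+6+32+33 = 124
Vale → Ivy → Fenby → Easton → Quarry → Ash: 22+31+6+3+33 = 95
Vale → Ivy → Fenby → Quarry → Ash → Easton: 22+31+5+33+32 = 123
Vale → Ivy → Fenby → Quarry → Easton → Ash: 22+31+5+3+32 = 93
Vale → Ivy → Easton → Ash → Fenby → Quarry: 22+25+32+38+5 = 122
Vale → Ivy → Easton → Ash → Quarry → Fenby: 22+25+32+33+5 = 117
… (106 more)
Vale → Easton → Fenby → Quarry → Ivy → Ash: 11+6+5+26+7 = 55  ← best
The minimum is 55.
One shortest path: Vale → Easton → Fenby → Quarry → Ivy → Ash.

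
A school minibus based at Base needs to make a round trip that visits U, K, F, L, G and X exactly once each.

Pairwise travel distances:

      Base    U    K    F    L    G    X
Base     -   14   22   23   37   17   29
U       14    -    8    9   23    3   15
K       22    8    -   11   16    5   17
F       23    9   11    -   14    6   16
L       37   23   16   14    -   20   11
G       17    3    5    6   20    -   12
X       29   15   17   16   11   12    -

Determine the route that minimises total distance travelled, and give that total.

Minimum total distance: 87.

Base→U→K→F→L→G→X→Base: 14+8+11+14+20+12+29 = 108
Base→U→K→F→L→X→G→Base: 14+8+11+14+11+12+17 = 87
Base→U→K→F→G→L→X→Base: 14+8+11+6+20+11+29 = 99
Base→U→K→F→G→X→L→Base: 14+8+11+6+12+11+37 = 99
Base→U→K→F→X→L→G→Base: 14+8+11+16+11+20+17 = 97
Base→U→K→F→X→G→L→Base: 14+8+11+16+12+20+37 = 118
Base→U→K→L→F→G→X→Base: 14+8+16+14+6+12+29 = 99
Base→U→K→L→F→X→G→Base: 14+8+16+14+16+12+17 = 97
… (352 more)
The minimum is 87.
One optimal route: Base → U → K → F → L → X → G → Base (or its reverse).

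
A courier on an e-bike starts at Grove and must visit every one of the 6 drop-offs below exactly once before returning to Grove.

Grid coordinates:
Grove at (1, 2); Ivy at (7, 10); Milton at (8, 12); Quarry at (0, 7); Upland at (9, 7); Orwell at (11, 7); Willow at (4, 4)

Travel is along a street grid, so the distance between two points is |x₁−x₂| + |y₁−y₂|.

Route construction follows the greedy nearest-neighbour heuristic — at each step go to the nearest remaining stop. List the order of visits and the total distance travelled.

From Grove: distances to unvisited — Willow=5, Quarry=6, Upland=13, Ivy=14, Orwell=15, Milton=17. Nearest is Willow (5).
From Willow: distances to unvisited — Quarry=7, Upland=8, Ivy=9, Orwell=10, Milton=12. Nearest is Quarry (7).
From Quarry: distances to unvisited — Upland=9, Ivy=10, Orwell=11, Milton=13. Nearest is Upland (9).
From Upland: distances to unvisited — Orwell=2, Ivy=5, Milton=6. Nearest is Orwell (2).
From Orwell: distances to unvisited — Ivy=7, Milton=8. Nearest is Ivy (7).
From Ivy: distances to unvisited — Milton=3. Nearest is Milton (3).
Return Milton→Grove: 17.
Total = 5 + 7 + 9 + 2 + 7 + 3 + 17 = 50.

Nearest-neighbour total = 50; route Grove → Willow → Quarry → Upland → Orwell → Ivy → Milton → Grove.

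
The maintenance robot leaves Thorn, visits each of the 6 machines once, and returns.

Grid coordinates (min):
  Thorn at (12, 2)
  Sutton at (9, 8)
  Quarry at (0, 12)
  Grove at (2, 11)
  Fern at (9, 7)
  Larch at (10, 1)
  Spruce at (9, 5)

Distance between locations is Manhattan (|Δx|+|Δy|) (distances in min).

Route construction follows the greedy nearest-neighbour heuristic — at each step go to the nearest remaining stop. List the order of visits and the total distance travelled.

At Thorn the remaining stops are Larch 3, Spruce 6, Fern 8, Sutton 9, Grove 19, Quarry 22; go to Larch.
At Larch the remaining stops are Spruce 5, Fern 7, Sutton 8, Grove 18, Quarry 21; go to Spruce.
At Spruce the remaining stops are Fern 2, Sutton 3, Grove 13, Quarry 16; go to Fern.
At Fern the remaining stops are Sutton 1, Grove 11, Quarry 14; go to Sutton.
At Sutton the remaining stops are Grove 10, Quarry 13; go to Grove.
At Grove the remaining stops are Quarry 3; go to Quarry.
Return Quarry→Thorn: 22.
Total = 3 + 5 + 2 + 1 + 10 + 3 + 22 = 46.

46 min along Thorn → Larch → Spruce → Fern → Sutton → Grove → Quarry → Thorn.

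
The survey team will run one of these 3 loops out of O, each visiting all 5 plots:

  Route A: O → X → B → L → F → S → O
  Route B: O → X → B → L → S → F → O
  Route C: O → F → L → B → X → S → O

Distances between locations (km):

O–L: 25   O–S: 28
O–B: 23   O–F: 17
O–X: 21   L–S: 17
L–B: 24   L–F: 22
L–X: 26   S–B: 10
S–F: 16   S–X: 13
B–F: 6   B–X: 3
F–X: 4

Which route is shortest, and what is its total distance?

Route A: 21 + 3 + 24 + 22 + 16 + 28 = 114
Route B: 21 + 3 + 24 + 17 + 16 + 17 = 98
Route C: 17 + 22 + 24 + 3 + 13 + 28 = 107

Shortest is Route B, total 98 km.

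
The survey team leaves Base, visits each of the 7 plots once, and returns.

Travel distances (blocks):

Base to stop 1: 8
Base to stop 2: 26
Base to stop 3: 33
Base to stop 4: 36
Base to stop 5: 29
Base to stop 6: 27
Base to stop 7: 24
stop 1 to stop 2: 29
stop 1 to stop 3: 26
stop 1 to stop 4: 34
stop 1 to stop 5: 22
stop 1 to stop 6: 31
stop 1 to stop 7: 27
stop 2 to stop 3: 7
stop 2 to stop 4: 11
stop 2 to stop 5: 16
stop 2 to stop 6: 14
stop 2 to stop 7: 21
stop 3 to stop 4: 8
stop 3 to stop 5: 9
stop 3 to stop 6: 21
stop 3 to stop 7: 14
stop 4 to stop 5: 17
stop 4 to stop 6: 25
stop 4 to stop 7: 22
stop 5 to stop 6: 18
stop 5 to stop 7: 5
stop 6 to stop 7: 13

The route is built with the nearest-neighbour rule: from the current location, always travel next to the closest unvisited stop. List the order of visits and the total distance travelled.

At Base the remaining stops are stop 1 8, stop 7 24, stop 2 26, stop 6 27, stop 5 29, stop 3 33, stop 4 36; go to stop 1.
At stop 1 the remaining stops are stop 5 22, stop 3 26, stop 7 27, stop 2 29, stop 6 31, stop 4 34; go to stop 5.
At stop 5 the remaining stops are stop 7 5, stop 3 9, stop 2 16, stop 4 17, stop 6 18; go to stop 7.
At stop 7 the remaining stops are stop 6 13, stop 3 14, stop 2 21, stop 4 22; go to stop 6.
At stop 6 the remaining stops are stop 2 14, stop 3 21, stop 4 25; go to stop 2.
At stop 2 the remaining stops are stop 3 7, stop 4 11; go to stop 3.
At stop 3 the remaining stops are stop 4 8; go to stop 4.
Return stop 4→Base: 36.
Total = 8 + 22 + 5 + 13 + 14 + 7 + 8 + 36 = 113.

Nearest-neighbour total = 113 blocks; route Base → stop 1 → stop 5 → stop 7 → stop 6 → stop 2 → stop 3 → stop 4 → Base.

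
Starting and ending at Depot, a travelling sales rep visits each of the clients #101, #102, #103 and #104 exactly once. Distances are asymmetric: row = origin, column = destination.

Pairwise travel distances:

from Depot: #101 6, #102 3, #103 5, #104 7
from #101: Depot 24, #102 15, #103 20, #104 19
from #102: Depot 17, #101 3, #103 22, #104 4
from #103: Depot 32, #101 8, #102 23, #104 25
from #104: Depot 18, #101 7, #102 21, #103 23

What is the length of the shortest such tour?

Depot - #101 - #102 - #103 - #104 - Depot: 6+15+22+25+18 = 86
Depot - #101 - #102 - #104 - #103 - Depot: 6+15+4+23+32 = 80
Depot - #101 - #103 - #102 - #104 - Depot: 6+20+23+4+18 = 71
Depot - #101 - #103 - #104 - #102 - Depot: 6+20+25+21+17 = 89
Depot - #101 - #104 - #102 - #103 - Depot: 6+19+21+22+32 = 100
Depot - #101 - #104 - #103 - #102 - Depot: 6+19+23+23+17 = 88
Depot - #102 - #101 - #103 - #104 - Depot: 3+3+20+25+18 = 69
Depot - #102 - #101 - #104 - #103 - Depot: 3+3+19+23+32 = 80
Depot - #102 - #103 - #101 - #104 - Depot: 3+22+8+19+18 = 70
Depot - #102 - #103 - #104 - #101 - Depot: 3+22+25+7+24 = 81
Depot - #102 - #104 - #101 - #103 - Depot: 3+4+7+20+32 = 66
Depot - #102 - #104 - #103 - #101 - Depot: 3+4+23+8+24 = 62
Depot - #103 - #101 - #102 - #104 - Depot: 5+8+15+4+18 = 50
Depot - #103 - #101 - #104 - #102 - Depot: 5+8+19+21+17 = 70
… (10 more)
The minimum is 50.
One optimal route: Depot → #103 → #101 → #102 → #104 → Depot.

50 — the shortest possible round trip.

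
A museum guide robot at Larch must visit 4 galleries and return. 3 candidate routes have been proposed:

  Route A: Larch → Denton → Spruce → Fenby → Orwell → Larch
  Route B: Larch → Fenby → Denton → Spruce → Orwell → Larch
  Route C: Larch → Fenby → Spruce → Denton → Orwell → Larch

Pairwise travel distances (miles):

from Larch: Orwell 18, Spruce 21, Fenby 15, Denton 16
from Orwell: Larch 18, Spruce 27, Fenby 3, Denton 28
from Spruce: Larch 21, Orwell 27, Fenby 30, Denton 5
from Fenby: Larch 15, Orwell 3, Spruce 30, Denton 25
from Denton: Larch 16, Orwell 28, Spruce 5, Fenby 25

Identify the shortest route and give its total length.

Route A: 16 + 5 + 30 + 3 + 18 = 72
Route B: 15 + 25 + 5 + 27 + 18 = 90
Route C: 15 + 30 + 5 + 28 + 18 = 96

72 miles — Route A is the shortest.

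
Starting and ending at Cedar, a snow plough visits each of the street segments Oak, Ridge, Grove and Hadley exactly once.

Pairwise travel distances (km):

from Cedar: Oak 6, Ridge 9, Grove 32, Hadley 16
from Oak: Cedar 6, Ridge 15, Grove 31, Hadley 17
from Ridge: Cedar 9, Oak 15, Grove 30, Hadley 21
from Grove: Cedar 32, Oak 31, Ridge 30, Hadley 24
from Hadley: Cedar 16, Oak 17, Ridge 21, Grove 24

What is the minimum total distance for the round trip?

Cedar-Oak-Ridge-Grove-Hadley-Cedar: 6+15+30+24+16 = 91
Cedar-Oak-Ridge-Hadley-Grove-Cedar: 6+15+21+24+32 = 98
Cedar-Oak-Grove-Ridge-Hadley-Cedar: 6+31+30+21+16 = 104
Cedar-Oak-Grove-Hadley-Ridge-Cedar: 6+31+24+21+9 = 91
Cedar-Oak-Hadley-Ridge-Grove-Cedar: 6+17+21+30+32 = 106
Cedar-Oak-Hadley-Grove-Ridge-Cedar: 6+17+24+30+9 = 86
Cedar-Ridge-Oak-Grove-Hadley-Cedar: 9+15+31+24+16 = 95
Cedar-Ridge-Oak-Hadley-Grove-Cedar: 9+15+17+24+32 = 97
Cedar-Ridge-Grove-Oak-Hadley-Cedar: 9+30+31+17+16 = 103
Cedar-Ridge-Hadley-Oak-Grove-Cedar: 9+21+17+31+32 = 110
Cedar-Grove-Oak-Ridge-Hadley-Cedar: 32+31+15+21+16 = 115
Cedar-Grove-Ridge-Oak-Hadley-Cedar: 32+30+15+17+16 = 110
The minimum is 86.
One optimal route: Cedar → Oak → Hadley → Grove → Ridge → Cedar (or its reverse).

Minimum total distance: 86 km.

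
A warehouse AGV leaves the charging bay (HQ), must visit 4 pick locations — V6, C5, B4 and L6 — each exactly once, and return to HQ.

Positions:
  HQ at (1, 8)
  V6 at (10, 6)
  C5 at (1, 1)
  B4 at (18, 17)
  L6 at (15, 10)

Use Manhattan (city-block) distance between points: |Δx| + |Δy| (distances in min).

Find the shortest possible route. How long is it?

HQ→V6→C5→B4→L6→HQ: 11+14+33+10+16 = 84
HQ→V6→C5→L6→B4→HQ: 11+14+23+10+26 = 84
HQ→V6→B4→C5→L6→HQ: 11+19+33+23+16 = 102
HQ→V6→B4→L6→C5→HQ: 11+19+10+23+7 = 70
HQ→V6→L6→C5→B4→HQ: 11+9+23+33+26 = 102
HQ→V6→L6→B4→C5→HQ: 11+9+10+33+7 = 70
HQ→C5→V6→B4→L6→HQ: 7+14+19+10+16 = 66
HQ→C5→V6→L6→B4→HQ: 7+14+9+10+26 = 66
HQ→C5→B4→V6→L6→HQ: 7+33+19+9+16 = 84
HQ→C5→L6→V6→B4→HQ: 7+23+9+19+26 = 84
HQ→B4→V6→C5→L6→HQ: 26+19+14+23+16 = 98
HQ→B4→C5→V6→L6→HQ: 26+33+14+9+16 = 98
The minimum is 66.
One optimal route: HQ → C5 → V6 → B4 → L6 → HQ (or its reverse).

66 min — the shortest possible round trip.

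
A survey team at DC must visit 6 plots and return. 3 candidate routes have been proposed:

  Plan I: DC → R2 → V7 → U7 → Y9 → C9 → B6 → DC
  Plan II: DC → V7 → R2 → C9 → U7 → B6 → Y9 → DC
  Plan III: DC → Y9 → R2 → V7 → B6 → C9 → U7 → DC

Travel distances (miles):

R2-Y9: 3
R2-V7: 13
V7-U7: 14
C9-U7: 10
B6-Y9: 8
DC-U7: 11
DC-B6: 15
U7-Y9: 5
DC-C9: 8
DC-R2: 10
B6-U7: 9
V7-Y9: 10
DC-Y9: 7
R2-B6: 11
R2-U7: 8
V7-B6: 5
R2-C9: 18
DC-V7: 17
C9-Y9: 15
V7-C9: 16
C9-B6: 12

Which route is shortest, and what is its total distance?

Plan I: 10 + 13 + 14 + 5 + 15 + 12 + 15 = 84
Plan II: 17 + 13 + 18 + 10 + 9 + 8 + 7 = 82
Plan III: 7 + 3 + 13 + 5 + 12 + 10 + 11 = 61

61 miles — Plan III is the shortest.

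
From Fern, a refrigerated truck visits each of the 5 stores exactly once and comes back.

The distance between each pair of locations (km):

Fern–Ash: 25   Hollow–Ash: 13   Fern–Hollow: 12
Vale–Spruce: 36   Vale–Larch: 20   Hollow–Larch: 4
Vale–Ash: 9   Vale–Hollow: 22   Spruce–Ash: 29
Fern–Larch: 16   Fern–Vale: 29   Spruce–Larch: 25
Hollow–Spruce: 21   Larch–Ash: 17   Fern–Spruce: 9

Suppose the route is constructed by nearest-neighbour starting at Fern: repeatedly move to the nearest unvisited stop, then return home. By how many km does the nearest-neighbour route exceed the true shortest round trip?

Fern: Spruce=9, Hollow=12, Larch=16, Ash=25, Vale=29 ⇒ Spruce
Spruce: Hollow=21, Larch=25, Ash=29, Vale=36 ⇒ Hollow
Hollow: Larch=4, Ash=13, Vale=22 ⇒ Larch
Larch: Ash=17, Vale=20 ⇒ Ash
Ash: Vale=9 ⇒ Vale
NN route Fern → Spruce → Hollow → Larch → Ash → Vale → Fern costs 89.
Optimal: Fern → Hollow → Larch → Vale → Ash → Spruce → Fern costs 83 (by enumerating all 60 distinct tours).
Excess = 89 − 83 = 6.

6 km longer than the optimal tour.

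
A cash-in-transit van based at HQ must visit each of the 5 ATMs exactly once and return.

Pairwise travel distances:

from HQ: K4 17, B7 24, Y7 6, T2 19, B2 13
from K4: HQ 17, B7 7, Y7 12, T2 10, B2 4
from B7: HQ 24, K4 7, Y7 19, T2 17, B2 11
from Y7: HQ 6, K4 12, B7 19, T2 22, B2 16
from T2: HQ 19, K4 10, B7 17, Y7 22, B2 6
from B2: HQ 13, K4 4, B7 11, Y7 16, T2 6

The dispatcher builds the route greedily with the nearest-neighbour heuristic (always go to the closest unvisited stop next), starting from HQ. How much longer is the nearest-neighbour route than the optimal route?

HQ: Y7=6, B2=13, K4=17, T2=19, B7=24 ⇒ Y7
Y7: K4=12, B2=16, B7=19, T2=22 ⇒ K4
K4: B2=4, B7=7, T2=10 ⇒ B2
B2: T2=6, B7=11 ⇒ T2
T2: B7=17 ⇒ B7
NN route HQ → Y7 → K4 → B2 → T2 → B7 → HQ costs 69.
Optimal: HQ → Y7 → K4 → B7 → T2 → B2 → HQ costs 61 (by enumerating all 60 distinct tours).
Excess = 69 − 61 = 8.

8 longer than the optimal tour.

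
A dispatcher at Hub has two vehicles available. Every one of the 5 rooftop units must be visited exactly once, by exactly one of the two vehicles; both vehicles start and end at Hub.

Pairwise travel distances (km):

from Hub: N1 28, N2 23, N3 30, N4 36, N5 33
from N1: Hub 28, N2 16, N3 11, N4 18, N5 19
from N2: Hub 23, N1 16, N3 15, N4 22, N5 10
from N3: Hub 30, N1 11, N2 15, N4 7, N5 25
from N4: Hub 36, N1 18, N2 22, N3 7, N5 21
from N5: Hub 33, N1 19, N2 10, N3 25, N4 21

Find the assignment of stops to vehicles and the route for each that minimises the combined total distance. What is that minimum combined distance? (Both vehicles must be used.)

Minimum combined distance: 146 km.

There are 2^4 − 1 = 15 ways to divide the 5 stops into two non-empty groups. For each, the best each vehicle can do is its own shortest tour through its group:
  {N1} + {N2, N3, N4, N5}: 56 + 91 = 147
  {N2} + {N1, N3, N4, N5}: 46 + 100 = 146
  {N1, N2} + {N3, N4, N5}: 67 + 91 = 158
  {N3} + {N1, N2, N4, N5}: 60 + 100 = 160
  {N1, N3} + {N2, N4, N5}: 69 + 90 = 159
  {N2, N3} + {N1, N4, N5}: 68 + 100 = 168
  … (15 splits in total)
Best: vehicle 1 Hub → N2 → Hub = 46; vehicle 2 Hub → N1 → N3 → N4 → N5 → Hub = 100; combined 146.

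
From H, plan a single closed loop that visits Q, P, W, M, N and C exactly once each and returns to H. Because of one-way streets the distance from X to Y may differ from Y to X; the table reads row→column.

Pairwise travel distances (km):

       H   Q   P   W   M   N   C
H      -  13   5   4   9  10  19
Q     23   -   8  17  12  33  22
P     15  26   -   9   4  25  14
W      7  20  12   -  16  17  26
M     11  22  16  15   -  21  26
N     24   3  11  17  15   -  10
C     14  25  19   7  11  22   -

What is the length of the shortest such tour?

H-Q-P-W-M-N-C-H: 13+8+9+16+21+10+14 = 91
H-Q-P-W-M-C-N-H: 13+8+9+16+26+22+24 = 118
H-Q-P-W-N-M-C-H: 13+8+9+17+15+26+14 = 102
H-Q-P-W-N-C-M-H: 13+8+9+17+10+11+11 = 79
H-Q-P-W-C-M-N-H: 13+8+9+26+11+21+24 = 112
H-Q-P-W-C-N-M-H: 13+8+9+26+22+15+11 = 104
H-Q-P-M-W-N-C-H: 13+8+4+15+17+10+14 = 81
H-Q-P-M-W-C-N-H: 13+8+4+15+26+22+24 = 112
… (712 more)
H-N-Q-P-M-C-W-H: 10+3+8+4+26+7+7 = 65  ← best
The minimum is 65.
One optimal route: H → N → Q → P → M → C → W → H.

Minimum total distance: 65 km.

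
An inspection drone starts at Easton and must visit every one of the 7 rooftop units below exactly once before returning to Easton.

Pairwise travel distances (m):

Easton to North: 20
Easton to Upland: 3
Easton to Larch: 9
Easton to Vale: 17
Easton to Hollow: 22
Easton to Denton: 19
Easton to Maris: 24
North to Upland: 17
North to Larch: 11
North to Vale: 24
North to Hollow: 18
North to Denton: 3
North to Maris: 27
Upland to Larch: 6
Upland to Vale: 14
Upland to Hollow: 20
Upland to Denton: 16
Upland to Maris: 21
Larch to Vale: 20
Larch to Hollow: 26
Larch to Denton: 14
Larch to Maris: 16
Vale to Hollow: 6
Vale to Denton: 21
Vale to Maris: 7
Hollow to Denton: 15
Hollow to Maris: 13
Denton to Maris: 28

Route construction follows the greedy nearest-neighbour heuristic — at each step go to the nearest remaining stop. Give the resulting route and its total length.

Easton → [Upland:3 / Larch:9 / Vale:17 / Denton:19 / North:20 / Hollow:22 / Maris:24] → Upland (3)
Upland → [Larch:6 / Vale:14 / Denton:16 / North:17 / Hollow:20 / Maris:21] → Larch (6)
Larch → [North:11 / Denton:14 / Maris:16 / Vale:20 / Hollow:26] → North (11)
North → [Denton:3 / Hollow:18 / Vale:24 / Maris:27] → Denton (3)
Denton → [Hollow:15 / Vale:21 / Maris:28] → Hollow (15)
Hollow → [Vale:6 / Maris:13] → Vale (6)
Vale → [Maris:7] → Maris (7)
Return Maris→Easton: 24.
Total = 3 + 6 + 11 + 3 + 15 + 6 + 7 + 24 = 75.

Nearest-neighbour total = 75 m; route Easton → Upland → Larch → North → Denton → Hollow → Vale → Maris → Easton.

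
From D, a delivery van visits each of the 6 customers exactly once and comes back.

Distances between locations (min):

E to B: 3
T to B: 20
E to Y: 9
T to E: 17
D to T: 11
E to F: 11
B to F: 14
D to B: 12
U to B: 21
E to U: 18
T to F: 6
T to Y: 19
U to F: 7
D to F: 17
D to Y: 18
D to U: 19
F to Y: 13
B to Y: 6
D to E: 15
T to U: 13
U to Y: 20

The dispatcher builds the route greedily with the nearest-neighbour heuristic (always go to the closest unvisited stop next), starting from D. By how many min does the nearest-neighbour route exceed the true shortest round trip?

1 min longer than the optimal tour.

From D: T=11, B=12, E=15, F=17, Y=18, U=19 → choose T (11).
From T: F=6, U=13, E=17, Y=19, B=20 → choose F (6).
From F: U=7, E=11, Y=13, B=14 → choose U (7).
From U: E=18, Y=20, B=21 → choose E (18).
From E: B=3, Y=9 → choose B (3).
From B: Y=6 → choose Y (6).
NN route D → T → F → U → E → B → Y → D costs 69.
Optimal: D → T → U → F → Y → E → B → D costs 68 (by enumerating all 360 distinct tours).
Excess = 69 − 68 = 1.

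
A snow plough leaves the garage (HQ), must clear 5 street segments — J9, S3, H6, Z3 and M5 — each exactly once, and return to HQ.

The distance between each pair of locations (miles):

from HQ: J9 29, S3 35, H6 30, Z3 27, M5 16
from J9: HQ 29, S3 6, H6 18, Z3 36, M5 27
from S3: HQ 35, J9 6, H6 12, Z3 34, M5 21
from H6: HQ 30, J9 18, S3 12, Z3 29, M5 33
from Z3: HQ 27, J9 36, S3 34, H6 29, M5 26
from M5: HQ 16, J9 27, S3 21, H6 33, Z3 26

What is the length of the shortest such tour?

Minimum total distance: 117 miles.

With 5 stops there are 5!/2 = 60 distinct round trips (a route and its reverse cost the same).
HQ → J9 → S3 → H6 → Z3 → M5 → HQ: 29+6+12+29+26+16 = 118
HQ → J9 → S3 → H6 → M5 → Z3 → HQ: 29+6+12+33+26+27 = 133
HQ → J9 → S3 → Z3 → H6 → M5 → HQ: 29+6+34+29+33+16 = 147
HQ → J9 → S3 → Z3 → M5 → H6 → HQ: 29+6+34+26+33+30 = 158
HQ → J9 → S3 → M5 → H6 → Z3 → HQ: 29+6+21+33+29+27 = 145
HQ → J9 → S3 → M5 → Z3 → H6 → HQ: 29+6+21+26+29+30 = 141
HQ → J9 → H6 → S3 → Z3 → M5 → HQ: 29+18+12+34+26+16 = 135
HQ → J9 → H6 → S3 → M5 → Z3 → HQ: 29+18+12+21+26+27 = 133
HQ → J9 → H6 → Z3 → S3 → M5 → HQ: 29+18+29+34+21+16 = 147
HQ → J9 → H6 → Z3 → M5 → S3 → HQ: 29+18+29+26+21+35 = 158
HQ → J9 → H6 → M5 → S3 → Z3 → HQ: 29+18+33+21+34+27 = 162
HQ → J9 → H6 → M5 → Z3 → S3 → HQ: 29+18+33+26+34+35 = 175
HQ → J9 → Z3 → S3 → H6 → M5 → HQ: 29+36+34+12+33+16 = 160
HQ → J9 → Z3 → S3 → M5 → H6 → HQ: 29+36+34+21+33+30 = 183
… (46 more)
HQ → Z3 → H6 → J9 → S3 → M5 → HQ: 27+29+18+6+21+16 = 117  ← best
The minimum is 117.
One optimal route: HQ → Z3 → H6 → J9 → S3 → M5 → HQ (or its reverse).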